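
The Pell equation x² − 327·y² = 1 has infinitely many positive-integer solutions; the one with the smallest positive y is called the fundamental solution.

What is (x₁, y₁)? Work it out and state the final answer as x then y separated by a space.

217 12

[18; 12,36] for √327; ℓ=2 ⇒ convergent index 1
i=0: a=18 ⇒ p=18, q=1
i=1: a=12 ⇒ p=217, q=12
fundamental: x₁=217, y₁=12  (since 47089 − 327·144 = 1)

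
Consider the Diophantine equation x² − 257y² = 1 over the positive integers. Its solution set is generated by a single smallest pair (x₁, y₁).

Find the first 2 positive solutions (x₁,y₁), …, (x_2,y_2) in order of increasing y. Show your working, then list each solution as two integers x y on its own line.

d=257: √d = [16; 32] (ℓ=1, odd), read p_1/q_1
step 0: (16, 1)  from 16·(1,0) + (0,1)
step 1: (513, 32)  from 32·(16,1) + (1,0)
fundamental: x₁=513, y₁=32  (since 263169 − 257·1024 = 1)
(x_2, y_2) = (513·513 + 257·32·32, 513·32 + 32·513) = (526337, 32832)

513 32
526337 32832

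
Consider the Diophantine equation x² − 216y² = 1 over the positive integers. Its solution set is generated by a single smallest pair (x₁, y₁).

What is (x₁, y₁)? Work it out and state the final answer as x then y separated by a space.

d=216: √d = [14; 1,2,3,2,1,28] (ℓ=6, even), read p_5/q_5
i=0: a=14 ⇒ p=14, q=1
i=1: a=1 ⇒ p=15, q=1
…
i=3: a=3 ⇒ p=147, q=10
i=4: a=2 ⇒ p=338, q=23
i=5: a=1 ⇒ p=485, q=33
→ (485, 33).  Check: 485²=235225, 216·33²=235224, difference 1.

485 33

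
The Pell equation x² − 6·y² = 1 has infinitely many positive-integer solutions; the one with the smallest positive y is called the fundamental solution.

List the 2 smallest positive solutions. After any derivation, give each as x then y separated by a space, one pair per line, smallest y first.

√6 = [2; 2,4, …], period ℓ=2 (even) → k=1
step 0: (2, 1)  from 2·(1,0) + (0,1)
step 1: (5, 2)  from 2·(2,1) + (1,0)
(x₁, y₁) = (5, 2);  5² − 6·2² = 1 ✓
k=2:  x_2 = 5·5+6·2·2 = 49,  y_2 = 5·2+2·5 = 20

5 2
49 20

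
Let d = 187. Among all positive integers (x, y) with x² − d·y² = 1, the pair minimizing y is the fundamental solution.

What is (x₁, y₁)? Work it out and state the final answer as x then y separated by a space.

[13; 1,2,13,2,1,26] for √187; ℓ=6 ⇒ convergent index 5
step 0: (13, 1)  from 13·(1,0) + (0,1)
step 1: (14, 1)  from 1·(13,1) + (1,0)
…
step 4: (1135, 83)  from 2·(547,40) + (41,3)
step 5: (1682, 123)  from 1·(1135,83) + (547,40)
(x₁, y₁) = (1682, 123);  1682² − 187·123² = 1 ✓

1682 123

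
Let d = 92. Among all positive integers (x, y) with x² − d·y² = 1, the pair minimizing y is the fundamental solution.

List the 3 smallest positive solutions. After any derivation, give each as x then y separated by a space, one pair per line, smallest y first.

√92 = [9; 1,1,2,4,2,1,1,18, …], period ℓ=8 (even) → k=7
a_0=9:  p_0=9·1+0=9,  q_0=9·0+1=1
a_1=1:  p_1=1·9+1=10,  q_1=1·1+0=1
…
a_3=2:  p_3=2·19+10=48,  q_3=2·2+1=5
a_4=4:  p_4=4·48+19=211,  q_4=4·5+2=22
a_5=2:  p_5=2·211+48=470,  q_5=2·22+5=49
a_6=1:  p_6=1·470+211=681,  q_6=1·49+22=71
a_7=1:  p_7=1·681+470=1151,  q_7=1·71+49=120
fundamental: x₁=1151, y₁=120  (since 1324801 − 92·14400 = 1)
k=2:  x_2 = 1151·1151+92·120·120 = 2649601,  y_2 = 1151·120+120·1151 = 276240
k=3:  x_3 = 1151·2649601+92·120·276240 = 6099380351,  y_3 = 1151·276240+120·2649601 = 635904360

1151 120
2649601 276240
6099380351 635904360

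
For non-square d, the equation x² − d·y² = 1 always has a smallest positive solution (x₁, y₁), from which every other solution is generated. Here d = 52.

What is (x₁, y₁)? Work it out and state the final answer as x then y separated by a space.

649 90

d=52: √d = [7; 4,1,2,1,4,14] (ℓ=6, even), read p_5/q_5
k=0  a_k=7  p_k/q_k = 7/1
…
k=3  a_k=2  p_k/q_k = 101/14
k=4  a_k=1  p_k/q_k = 137/19
k=5  a_k=4  p_k/q_k = 649/90
→ (649, 90).  Check: 649²=421201, 52·90²=421200, difference 1.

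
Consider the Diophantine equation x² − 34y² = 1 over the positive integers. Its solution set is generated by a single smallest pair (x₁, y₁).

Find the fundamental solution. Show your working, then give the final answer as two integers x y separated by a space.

√34 → a₀=5, period (1,4,1,10); ℓ=4 even so k=3
i=0: a=5 ⇒ p=5, q=1
i=1: a=1 ⇒ p=6, q=1
i=2: a=4 ⇒ p=29, q=5
i=3: a=1 ⇒ p=35, q=6
fundamental: x₁=35, y₁=6  (since 1225 − 34·36 = 1)

35 6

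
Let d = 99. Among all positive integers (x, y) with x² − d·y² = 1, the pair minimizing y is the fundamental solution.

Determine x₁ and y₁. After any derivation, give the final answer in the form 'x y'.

√99 = [9; 1,18, …], period ℓ=2 (even) → k=1
a_0=9:  p_0=9·1+0=9,  q_0=9·0+1=1
a_1=1:  p_1=1·9+1=10,  q_1=1·1+0=1
fundamental: x₁=10, y₁=1  (since 100 − 99·1 = 1)

10 1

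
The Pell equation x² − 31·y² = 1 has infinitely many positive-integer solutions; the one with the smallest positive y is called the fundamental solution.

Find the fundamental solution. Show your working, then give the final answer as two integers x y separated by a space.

1520 273

√31 = [5; 1,1,3,5,3,1,1,10, …], period ℓ=8 (even) → k=7
step 0: (5, 1)  from 5·(1,0) + (0,1)
step 1: (6, 1)  from 1·(5,1) + (1,0)
step 2: (11, 2)  from 1·(6,1) + (5,1)
…
step 6: (863, 155)  from 1·(657,118) + (206,37)
step 7: (1520, 273)  from 1·(863,155) + (657,118)
fundamental: x₁=1520, y₁=273  (since 2310400 − 31·74529 = 1)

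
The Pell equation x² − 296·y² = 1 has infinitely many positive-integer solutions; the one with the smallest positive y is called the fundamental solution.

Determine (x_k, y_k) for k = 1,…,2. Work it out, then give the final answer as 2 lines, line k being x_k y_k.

3699 215
27365201 1590570

√296 = [17; 4,1,7,1,4,34, …], period ℓ=6 (even) → k=5
i=0: a=17 ⇒ p=17, q=1
i=1: a=4 ⇒ p=69, q=4
…
i=4: a=1 ⇒ p=757, q=44
i=5: a=4 ⇒ p=3699, q=215
fundamental: x₁=3699, y₁=215  (since 13682601 − 296·46225 = 1)
n=2: (3699,215)∘(3699,215) = (3699·3699+296·215·215, 3699·215+215·3699) = (27365201,1590570)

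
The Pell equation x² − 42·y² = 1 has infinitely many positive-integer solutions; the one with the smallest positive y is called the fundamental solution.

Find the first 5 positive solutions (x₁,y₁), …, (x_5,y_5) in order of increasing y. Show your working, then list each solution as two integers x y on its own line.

13 2
337 52
8749 1350
227137 35048
5896813 909898

√42 = [6; 2,12, …], period ℓ=2 (even) → k=1
k=0  a_k=6  p_k/q_k = 6/1
k=1  a_k=2  p_k/q_k = 13/2
fundamental: x₁=13, y₁=2  (since 169 − 42·4 = 1)
(x_2, y_2) = (13·13 + 42·2·2, 13·2 + 2·13) = (337, 52)
(x_3, y_3) = (13·337 + 42·2·52, 13·52 + 2·337) = (8749, 1350)
(x_4, y_4) = (13·8749 + 42·2·1350, 13·1350 + 2·8749) = (227137, 35048)
(x_5, y_5) = (13·227137 + 42·2·35048, 13·35048 + 2·227137) = (5896813, 909898)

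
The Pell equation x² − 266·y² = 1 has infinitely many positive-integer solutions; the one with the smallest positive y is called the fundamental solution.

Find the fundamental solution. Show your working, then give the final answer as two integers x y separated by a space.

685 42

[16; 3,4,3,32] for √266; ℓ=4 ⇒ convergent index 3
a_0=16:  p_0=16·1+0=16,  q_0=16·0+1=1
…
a_2=4:  p_2=4·49+16=212,  q_2=4·3+1=13
a_3=3:  p_3=3·212+49=685,  q_3=3·13+3=42
→ (685, 42).  Check: 685²=469225, 266·42²=469224, difference 1.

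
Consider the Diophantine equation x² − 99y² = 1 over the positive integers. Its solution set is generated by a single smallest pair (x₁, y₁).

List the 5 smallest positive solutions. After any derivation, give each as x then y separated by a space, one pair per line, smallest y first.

√99 = [9; 1,18, …], period ℓ=2 (even) → k=1
k=0  a_k=9  p_k/q_k = 9/1
k=1  a_k=1  p_k/q_k = 10/1
fundamental: x₁=10, y₁=1  (since 100 − 99·1 = 1)
(x_2, y_2) = (10·10 + 99·1·1, 10·1 + 1·10) = (199, 20)
(x_3, y_3) = (10·199 + 99·1·20, 10·20 + 1·199) = (3970, 399)
(x_4, y_4) = (10·3970 + 99·1·399, 10·399 + 1·3970) = (79201, 7960)
(x_5, y_5) = (10·79201 + 99·1·7960, 10·7960 + 1·79201) = (1580050, 158801)

10 1
199 20
3970 399
79201 7960
1580050 158801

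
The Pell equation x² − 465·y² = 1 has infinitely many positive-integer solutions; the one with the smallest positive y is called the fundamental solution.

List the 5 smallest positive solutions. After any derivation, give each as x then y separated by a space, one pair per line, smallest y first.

15871 736
503777281 23362112
15990898437631 741560158368
507583097703505921 23538602523554944
16111702671313786506751 747162320561120874080

d=465: √d = [21; 1,1,3,2,2,2,3,1,1,42] (ℓ=10, even), read p_9/q_9
a_0=21:  p_0=21·1+0=21,  q_0=21·0+1=1
a_1=1:  p_1=1·21+1=22,  q_1=1·1+0=1
a_2=1:  p_2=1·22+21=43,  q_2=1·1+1=2
a_3=3:  p_3=3·43+22=151,  q_3=3·2+1=7
a_4=2:  p_4=2·151+43=345,  q_4=2·7+2=16
a_5=2:  p_5=2·345+151=841,  q_5=2·16+7=39
…
a_7=3:  p_7=3·2027+841=6922,  q_7=3·94+39=321
a_8=1:  p_8=1·6922+2027=8949,  q_8=1·321+94=415
a_9=1:  p_9=1·8949+6922=15871,  q_9=1·415+321=736
(x₁, y₁) = (15871, 736);  15871² − 465·736² = 1 ✓
(15871+736√465)^2 = 503777281 + 23362112√465
(15871+736√465)^3 = 15990898437631 + 741560158368√465
(15871+736√465)^4 = 507583097703505921 + 23538602523554944√465
(15871+736√465)^5 = 16111702671313786506751 + 747162320561120874080√465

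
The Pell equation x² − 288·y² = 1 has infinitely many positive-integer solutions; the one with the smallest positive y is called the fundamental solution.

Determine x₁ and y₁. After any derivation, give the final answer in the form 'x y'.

[16; 1,32] for √288; ℓ=2 ⇒ convergent index 1
i=0: a=16 ⇒ p=16, q=1
i=1: a=1 ⇒ p=17, q=1
→ (17, 1).  Check: 17²=289, 288·1²=288, difference 1.

17 1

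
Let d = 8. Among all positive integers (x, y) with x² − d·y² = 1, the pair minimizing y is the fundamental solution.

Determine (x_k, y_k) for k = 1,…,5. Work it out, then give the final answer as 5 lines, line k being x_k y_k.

3 1
17 6
99 35
577 204
3363 1189

√8 → a₀=2, period (1,4); ℓ=2 even so k=1
a_0=2:  p_0=2·1+0=2,  q_0=2·0+1=1
a_1=1:  p_1=1·2+1=3,  q_1=1·1+0=1
→ (3, 1).  Check: 3²=9, 8·1²=8, difference 1.
k=2:  x_2 = 3·3+8·1·1 = 17,  y_2 = 3·1+1·3 = 6
k=3:  x_3 = 3·17+8·1·6 = 99,  y_3 = 3·6+1·17 = 35
k=4:  x_4 = 3·99+8·1·35 = 577,  y_4 = 3·35+1·99 = 204
k=5:  x_5 = 3·577+8·1·204 = 3363,  y_5 = 3·204+1·577 = 1189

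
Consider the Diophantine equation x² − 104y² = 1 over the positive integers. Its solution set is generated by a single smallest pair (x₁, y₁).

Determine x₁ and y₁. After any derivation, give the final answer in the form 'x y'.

[10; 5,20] for √104; ℓ=2 ⇒ convergent index 1
step 0: (10, 1)  from 10·(1,0) + (0,1)
step 1: (51, 5)  from 5·(10,1) + (1,0)
(x₁, y₁) = (51, 5);  51² − 104·5² = 1 ✓

51 5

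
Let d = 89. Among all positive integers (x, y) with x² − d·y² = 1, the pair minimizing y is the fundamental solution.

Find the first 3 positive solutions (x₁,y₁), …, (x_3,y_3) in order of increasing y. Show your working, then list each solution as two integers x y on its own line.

500001 53000
500002000001 53000106000
500003000004500001 53000212000159000

√89 = [9; 2,3,3,2,18, …], period ℓ=5 (odd) → k=9
i=0: a=9 ⇒ p=9, q=1
i=1: a=2 ⇒ p=19, q=2
i=2: a=3 ⇒ p=66, q=7
i=3: a=3 ⇒ p=217, q=23
…
i=5: a=18 ⇒ p=9217, q=977
i=6: a=2 ⇒ p=18934, q=2007
i=7: a=3 ⇒ p=66019, q=6998
i=8: a=3 ⇒ p=216991, q=23001
i=9: a=2 ⇒ p=500001, q=53000
→ (500001, 53000).  Check: 500001²=250001000001, 89·53000²=250001000000, difference 1.
(x_2, y_2) = (500001·500001 + 89·53000·53000, 500001·53000 + 53000·500001) = (500002000001, 53000106000)
(x_3, y_3) = (500001·500002000001 + 89·53000·53000106000, 500001·53000106000 + 53000·500002000001) = (500003000004500001, 53000212000159000)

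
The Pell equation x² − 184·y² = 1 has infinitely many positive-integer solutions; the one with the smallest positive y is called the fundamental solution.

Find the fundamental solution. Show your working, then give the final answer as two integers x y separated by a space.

24335 1794

√184 = [13; 1,1,3,2,1,2,1,2,3,1,1,26, …], period ℓ=12 (even) → k=11
k=0  a_k=13  p_k/q_k = 13/1
k=1  a_k=1  p_k/q_k = 14/1
k=2  a_k=1  p_k/q_k = 27/2
k=3  a_k=3  p_k/q_k = 95/7
…
k=6  a_k=2  p_k/q_k = 841/62
k=7  a_k=1  p_k/q_k = 1153/85
k=8  a_k=2  p_k/q_k = 3147/232
k=9  a_k=3  p_k/q_k = 10594/781
k=10  a_k=1  p_k/q_k = 13741/1013
k=11  a_k=1  p_k/q_k = 24335/1794
(x₁, y₁) = (24335, 1794);  24335² − 184·1794² = 1 ✓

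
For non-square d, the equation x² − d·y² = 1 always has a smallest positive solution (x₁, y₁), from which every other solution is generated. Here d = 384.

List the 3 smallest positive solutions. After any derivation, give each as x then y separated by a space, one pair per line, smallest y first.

4801 245
46099201 2352490
442644523201 22588608735

[19; 1,1,2,9,2,1,1,38] for √384; ℓ=8 ⇒ convergent index 7
i=0: a=19 ⇒ p=19, q=1
…
i=6: a=1 ⇒ p=2861, q=146
i=7: a=1 ⇒ p=4801, q=245
(x₁, y₁) = (4801, 245);  4801² − 384·245² = 1 ✓
n=2: (4801,245)∘(4801,245) = (4801·4801+384·245·245, 4801·245+245·4801) = (46099201,2352490)
n=3: (46099201,2352490)∘(4801,245) = (4801·46099201+384·245·2352490, 4801·2352490+245·46099201) = (442644523201,22588608735)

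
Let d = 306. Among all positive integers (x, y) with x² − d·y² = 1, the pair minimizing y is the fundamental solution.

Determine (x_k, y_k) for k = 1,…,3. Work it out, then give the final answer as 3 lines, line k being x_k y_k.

35 2
2449 140
171395 9798

d=306: √d = [17; 2,34] (ℓ=2, even), read p_1/q_1
a_0=17:  p_0=17·1+0=17,  q_0=17·0+1=1
a_1=2:  p_1=2·17+1=35,  q_1=2·1+0=2
→ (35, 2).  Check: 35²=1225, 306·2²=1224, difference 1.
k=2:  x_2 = 35·35+306·2·2 = 2449,  y_2 = 35·2+2·35 = 140
k=3:  x_3 = 35·2449+306·2·140 = 171395,  y_3 = 35·140+2·2449 = 9798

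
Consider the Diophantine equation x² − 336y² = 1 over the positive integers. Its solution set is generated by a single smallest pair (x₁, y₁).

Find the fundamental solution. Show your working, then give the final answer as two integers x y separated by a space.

55 3

d=336: √d = [18; 3,36] (ℓ=2, even), read p_1/q_1
k=0  a_k=18  p_k/q_k = 18/1
k=1  a_k=3  p_k/q_k = 55/3
→ (55, 3).  Check: 55²=3025, 336·3²=3024, difference 1.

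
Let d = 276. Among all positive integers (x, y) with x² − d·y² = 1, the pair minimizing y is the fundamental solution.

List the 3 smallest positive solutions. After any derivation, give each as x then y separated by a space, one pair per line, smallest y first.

d=276: √d = [16; 1,1,1,1,2,2,2,1,1,1,1,32] (ℓ=12, even), read p_11/q_11
a_0=16:  p_0=16·1+0=16,  q_0=16·0+1=1
a_1=1:  p_1=1·16+1=17,  q_1=1·1+0=1
a_2=1:  p_2=1·17+16=33,  q_2=1·1+1=2
a_3=1:  p_3=1·33+17=50,  q_3=1·2+1=3
a_4=1:  p_4=1·50+33=83,  q_4=1·3+2=5
…
a_6=2:  p_6=2·216+83=515,  q_6=2·13+5=31
…
a_10=1:  p_10=1·3007+1761=4768,  q_10=1·181+106=287
a_11=1:  p_11=1·4768+3007=7775,  q_11=1·287+181=468
→ (7775, 468).  Check: 7775²=60450625, 276·468²=60450624, difference 1.
(7775+468√276)^2 = 120901249 + 7277400√276
(7775+468√276)^3 = 1880014414175 + 113163569532√276

7775 468
120901249 7277400
1880014414175 113163569532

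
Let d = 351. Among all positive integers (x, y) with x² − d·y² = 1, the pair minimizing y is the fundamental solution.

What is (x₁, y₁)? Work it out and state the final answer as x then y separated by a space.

62425 3332

√351 → a₀=18, period (1,2,1,3,2,2,2,3,1,2,1,36); ℓ=12 even so k=11
k=0  a_k=18  p_k/q_k = 18/1
k=1  a_k=1  p_k/q_k = 19/1
k=2  a_k=2  p_k/q_k = 56/3
…
k=4  a_k=3  p_k/q_k = 281/15
k=5  a_k=2  p_k/q_k = 637/34
k=6  a_k=2  p_k/q_k = 1555/83
k=7  a_k=2  p_k/q_k = 3747/200
k=8  a_k=3  p_k/q_k = 12796/683
…
k=10  a_k=2  p_k/q_k = 45882/2449
k=11  a_k=1  p_k/q_k = 62425/3332
fundamental: x₁=62425, y₁=3332  (since 3896880625 − 351·11102224 = 1)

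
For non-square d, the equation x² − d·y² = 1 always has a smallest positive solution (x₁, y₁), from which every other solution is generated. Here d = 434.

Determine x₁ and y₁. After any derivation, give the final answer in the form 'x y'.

125 6

d=434: √d = [20; 1,4,1,40] (ℓ=4, even), read p_3/q_3
step 0: (20, 1)  from 20·(1,0) + (0,1)
step 1: (21, 1)  from 1·(20,1) + (1,0)
step 2: (104, 5)  from 4·(21,1) + (20,1)
step 3: (125, 6)  from 1·(104,5) + (21,1)
(x₁, y₁) = (125, 6);  125² − 434·6² = 1 ✓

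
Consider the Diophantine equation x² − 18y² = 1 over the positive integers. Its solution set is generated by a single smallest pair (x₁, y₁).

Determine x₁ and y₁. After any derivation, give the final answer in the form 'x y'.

17 4

[4; 4,8] for √18; ℓ=2 ⇒ convergent index 1
k=0  a_k=4  p_k/q_k = 4/1
k=1  a_k=4  p_k/q_k = 17/4
→ (17, 4).  Check: 17²=289, 18·4²=288, difference 1.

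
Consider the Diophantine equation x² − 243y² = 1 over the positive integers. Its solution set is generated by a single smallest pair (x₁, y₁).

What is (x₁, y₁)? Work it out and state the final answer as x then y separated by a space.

[15; 1,1,2,3,15,3,2,1,1,30] for √243; ℓ=10 ⇒ convergent index 9
k=0  a_k=15  p_k/q_k = 15/1
k=1  a_k=1  p_k/q_k = 16/1
k=2  a_k=1  p_k/q_k = 31/2
k=3  a_k=2  p_k/q_k = 78/5
k=4  a_k=3  p_k/q_k = 265/17
k=5  a_k=15  p_k/q_k = 4053/260
k=6  a_k=3  p_k/q_k = 12424/797
…
k=8  a_k=1  p_k/q_k = 41325/2651
k=9  a_k=1  p_k/q_k = 70226/4505
→ (70226, 4505).  Check: 70226²=4931691076, 243·4505²=4931691075, difference 1.

70226 4505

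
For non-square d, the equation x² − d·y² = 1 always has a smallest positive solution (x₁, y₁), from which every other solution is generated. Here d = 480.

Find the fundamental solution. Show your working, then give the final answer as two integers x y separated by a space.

241 11

d=480: √d = [21; 1,9,1,42] (ℓ=4, even), read p_3/q_3
a_0=21:  p_0=21·1+0=21,  q_0=21·0+1=1
a_1=1:  p_1=1·21+1=22,  q_1=1·1+0=1
a_2=9:  p_2=9·22+21=219,  q_2=9·1+1=10
a_3=1:  p_3=1·219+22=241,  q_3=1·10+1=11
fundamental: x₁=241, y₁=11  (since 58081 − 480·121 = 1)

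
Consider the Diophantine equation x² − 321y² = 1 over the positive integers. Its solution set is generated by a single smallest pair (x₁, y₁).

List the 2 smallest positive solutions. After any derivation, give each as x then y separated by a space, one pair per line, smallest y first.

215 12
92449 5160

[17; 1,10,1,34] for √321; ℓ=4 ⇒ convergent index 3
k=0  a_k=17  p_k/q_k = 17/1
k=1  a_k=1  p_k/q_k = 18/1
k=2  a_k=10  p_k/q_k = 197/11
k=3  a_k=1  p_k/q_k = 215/12
→ (215, 12).  Check: 215²=46225, 321·12²=46224, difference 1.
n=2: (215,12)∘(215,12) = (215·215+321·12·12, 215·12+12·215) = (92449,5160)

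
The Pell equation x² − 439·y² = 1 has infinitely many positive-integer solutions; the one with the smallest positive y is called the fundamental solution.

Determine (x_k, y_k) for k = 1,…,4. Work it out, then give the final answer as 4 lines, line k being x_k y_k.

440 21
387199 18480
340734680 16262379
299846131201 14310875040

√439 → a₀=20, period (1,19,1,40); ℓ=4 even so k=3
step 0: (20, 1)  from 20·(1,0) + (0,1)
step 1: (21, 1)  from 1·(20,1) + (1,0)
step 2: (419, 20)  from 19·(21,1) + (20,1)
step 3: (440, 21)  from 1·(419,20) + (21,1)
(x₁, y₁) = (440, 21);  440² − 439·21² = 1 ✓
(x_2, y_2) = (440·440 + 439·21·21, 440·21 + 21·440) = (387199, 18480)
(x_3, y_3) = (440·387199 + 439·21·18480, 440·18480 + 21·387199) = (340734680, 16262379)
(x_4, y_4) = (440·340734680 + 439·21·16262379, 440·16262379 + 21·340734680) = (299846131201, 14310875040)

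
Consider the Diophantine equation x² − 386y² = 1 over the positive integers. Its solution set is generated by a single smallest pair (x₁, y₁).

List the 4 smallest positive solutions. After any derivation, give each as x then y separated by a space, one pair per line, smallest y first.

111555 5678
24889036049 1266818580
5552992832780835 282639893378122
1238928230896843060801 63059786610325980840

√386 = [19; 1,1,1,4,1,18,1,4,1,1,1,38, …], period ℓ=12 (even) → k=11
step 0: (19, 1)  from 19·(1,0) + (0,1)
…
step 2: (39, 2)  from 1·(20,1) + (19,1)
…
step 8: (32771, 1668)  from 4·(6621,337) + (6287,320)
…
step 10: (72163, 3673)  from 1·(39392,2005) + (32771,1668)
step 11: (111555, 5678)  from 1·(72163,3673) + (39392,2005)
→ (111555, 5678).  Check: 111555²=12444518025, 386·5678²=12444518024, difference 1.
(111555+5678√386)^2 = 24889036049 + 1266818580√386
(111555+5678√386)^3 = 5552992832780835 + 282639893378122√386
(111555+5678√386)^4 = 1238928230896843060801 + 63059786610325980840√386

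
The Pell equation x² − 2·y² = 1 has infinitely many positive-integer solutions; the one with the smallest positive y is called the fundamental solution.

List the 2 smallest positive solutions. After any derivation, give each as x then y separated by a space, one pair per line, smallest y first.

3 2
17 12

d=2: √d = [1; 2] (ℓ=1, odd), read p_1/q_1
step 0: (1, 1)  from 1·(1,0) + (0,1)
step 1: (3, 2)  from 2·(1,1) + (1,0)
fundamental: x₁=3, y₁=2  (since 9 − 2·4 = 1)
k=2:  x_2 = 3·3+2·2·2 = 17,  y_2 = 3·2+2·3 = 12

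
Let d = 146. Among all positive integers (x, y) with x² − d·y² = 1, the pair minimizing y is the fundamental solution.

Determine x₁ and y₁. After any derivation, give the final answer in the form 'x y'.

d=146: √d = [12; 12,24] (ℓ=2, even), read p_1/q_1
step 0: (12, 1)  from 12·(1,0) + (0,1)
step 1: (145, 12)  from 12·(12,1) + (1,0)
fundamental: x₁=145, y₁=12  (since 21025 − 146·144 = 1)

145 12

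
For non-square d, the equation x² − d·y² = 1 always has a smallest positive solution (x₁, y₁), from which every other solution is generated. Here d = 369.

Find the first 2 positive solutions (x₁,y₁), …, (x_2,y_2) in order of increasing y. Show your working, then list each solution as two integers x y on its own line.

d=369: √d = [19; 4,1,3,2,7,4,7,2,3,1,4,38] (ℓ=12, even), read p_11/q_11
k=0  a_k=19  p_k/q_k = 19/1
k=1  a_k=4  p_k/q_k = 77/4
…
k=4  a_k=2  p_k/q_k = 826/43
k=5  a_k=7  p_k/q_k = 6147/320
k=6  a_k=4  p_k/q_k = 25414/1323
…
k=9  a_k=3  p_k/q_k = 1364557/71036
k=10  a_k=1  p_k/q_k = 1758061/91521
k=11  a_k=4  p_k/q_k = 8396801/437120
fundamental: x₁=8396801, y₁=437120  (since 70506267033601 − 369·191073894400 = 1)
k=2:  x_2 = 8396801·8396801+369·437120·437120 = 141012534067201,  y_2 = 8396801·437120+437120·8396801 = 7340819306240

8396801 437120
141012534067201 7340819306240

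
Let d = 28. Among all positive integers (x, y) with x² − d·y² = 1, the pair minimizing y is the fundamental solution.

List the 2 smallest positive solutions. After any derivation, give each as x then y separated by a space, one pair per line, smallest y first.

[5; 3,2,3,10] for √28; ℓ=4 ⇒ convergent index 3
step 0: (5, 1)  from 5·(1,0) + (0,1)
step 1: (16, 3)  from 3·(5,1) + (1,0)
step 2: (37, 7)  from 2·(16,3) + (5,1)
step 3: (127, 24)  from 3·(37,7) + (16,3)
(x₁, y₁) = (127, 24);  127² − 28·24² = 1 ✓
(x_2, y_2) = (127·127 + 28·24·24, 127·24 + 24·127) = (32257, 6096)

127 24
32257 6096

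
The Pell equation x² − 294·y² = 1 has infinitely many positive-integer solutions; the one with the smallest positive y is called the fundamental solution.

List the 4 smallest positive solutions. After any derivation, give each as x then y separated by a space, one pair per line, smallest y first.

d=294: √d = [17; 6,1,4,1,6,34] (ℓ=6, even), read p_5/q_5
k=0  a_k=17  p_k/q_k = 17/1
k=1  a_k=6  p_k/q_k = 103/6
…
k=3  a_k=4  p_k/q_k = 583/34
k=4  a_k=1  p_k/q_k = 703/41
k=5  a_k=6  p_k/q_k = 4801/280
fundamental: x₁=4801, y₁=280  (since 23049601 − 294·78400 = 1)
n=2: (4801,280)∘(4801,280) = (4801·4801+294·280·280, 4801·280+280·4801) = (46099201,2688560)
n=3: (46099201,2688560)∘(4801,280) = (4801·46099201+294·280·2688560, 4801·2688560+280·46099201) = (442644523201,25815552840)
n=4: (442644523201,25815552840)∘(4801,280) = (4801·442644523201+294·280·25815552840, 4801·25815552840+280·442644523201) = (4250272665676801,247880935681120)

4801 280
46099201 2688560
442644523201 25815552840
4250272665676801 247880935681120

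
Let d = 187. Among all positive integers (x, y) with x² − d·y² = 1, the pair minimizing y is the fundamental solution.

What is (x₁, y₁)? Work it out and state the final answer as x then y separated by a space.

d=187: √d = [13; 1,2,13,2,1,26] (ℓ=6, even), read p_5/q_5
step 0: (13, 1)  from 13·(1,0) + (0,1)
step 1: (14, 1)  from 1·(13,1) + (1,0)
step 2: (41, 3)  from 2·(14,1) + (13,1)
step 3: (547, 40)  from 13·(41,3) + (14,1)
step 4: (1135, 83)  from 2·(547,40) + (41,3)
step 5: (1682, 123)  from 1·(1135,83) + (547,40)
(x₁, y₁) = (1682, 123);  1682² − 187·123² = 1 ✓

1682 123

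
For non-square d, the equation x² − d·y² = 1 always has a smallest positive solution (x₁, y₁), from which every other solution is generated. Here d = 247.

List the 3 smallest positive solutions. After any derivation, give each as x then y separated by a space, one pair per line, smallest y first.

85292 5427
14549450527 925759368
2481903468612476 157919736025485

√247 = [15; 1,2,1,1,9,1,9,1,1,2,1,30, …], period ℓ=12 (even) → k=11
a_0=15:  p_0=15·1+0=15,  q_0=15·0+1=1
…
a_2=2:  p_2=2·16+15=47,  q_2=2·1+1=3
…
a_4=1:  p_4=1·63+47=110,  q_4=1·4+3=7
…
a_7=9:  p_7=9·1163+1053=11520,  q_7=9·74+67=733
a_8=1:  p_8=1·11520+1163=12683,  q_8=1·733+74=807
…
a_10=2:  p_10=2·24203+12683=61089,  q_10=2·1540+807=3887
a_11=1:  p_11=1·61089+24203=85292,  q_11=1·3887+1540=5427
→ (85292, 5427).  Check: 85292²=7274725264, 247·5427²=7274725263, difference 1.
n=2: (85292,5427)∘(85292,5427) = (85292·85292+247·5427·5427, 85292·5427+5427·85292) = (14549450527,925759368)
n=3: (14549450527,925759368)∘(85292,5427) = (85292·14549450527+247·5427·925759368, 85292·925759368+5427·14549450527) = (2481903468612476,157919736025485)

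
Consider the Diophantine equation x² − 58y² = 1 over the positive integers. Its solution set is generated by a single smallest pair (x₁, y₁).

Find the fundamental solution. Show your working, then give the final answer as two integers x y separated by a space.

19603 2574

d=58: √d = [7; 1,1,1,1,1,1,14] (ℓ=7, odd), read p_13/q_13
i=0: a=7 ⇒ p=7, q=1
i=1: a=1 ⇒ p=8, q=1
i=2: a=1 ⇒ p=15, q=2
…
i=6: a=1 ⇒ p=99, q=13
i=7: a=14 ⇒ p=1447, q=190
…
i=12: a=1 ⇒ p=12071, q=1585
i=13: a=1 ⇒ p=19603, q=2574
fundamental: x₁=19603, y₁=2574  (since 384277609 − 58·6625476 = 1)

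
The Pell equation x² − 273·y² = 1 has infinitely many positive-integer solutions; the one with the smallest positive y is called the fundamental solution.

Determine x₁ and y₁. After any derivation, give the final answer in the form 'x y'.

√273 → a₀=16, period (1,1,10,1,1,32); ℓ=6 even so k=5
step 0: (16, 1)  from 16·(1,0) + (0,1)
step 1: (17, 1)  from 1·(16,1) + (1,0)
…
step 4: (380, 23)  from 1·(347,21) + (33,2)
step 5: (727, 44)  from 1·(380,23) + (347,21)
fundamental: x₁=727, y₁=44  (since 528529 − 273·1936 = 1)

727 44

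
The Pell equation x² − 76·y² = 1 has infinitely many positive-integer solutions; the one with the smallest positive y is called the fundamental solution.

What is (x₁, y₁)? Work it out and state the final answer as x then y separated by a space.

57799 6630

√76 → a₀=8, period (1,2,1,1,5,4,5,1,1,2,1,16); ℓ=12 even so k=11
step 0: (8, 1)  from 8·(1,0) + (0,1)
…
step 2: (26, 3)  from 2·(9,1) + (8,1)
…
step 4: (61, 7)  from 1·(35,4) + (26,3)
step 5: (340, 39)  from 5·(61,7) + (35,4)
step 6: (1421, 163)  from 4·(340,39) + (61,7)
step 7: (7445, 854)  from 5·(1421,163) + (340,39)
step 8: (8866, 1017)  from 1·(7445,854) + (1421,163)
…
step 10: (41488, 4759)  from 2·(16311,1871) + (8866,1017)
step 11: (57799, 6630)  from 1·(41488,4759) + (16311,1871)
(x₁, y₁) = (57799, 6630);  57799² − 76·6630² = 1 ✓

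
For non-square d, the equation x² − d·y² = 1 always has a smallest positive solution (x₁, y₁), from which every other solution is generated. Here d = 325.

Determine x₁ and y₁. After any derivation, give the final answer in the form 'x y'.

d=325: √d = [18; 36] (ℓ=1, odd), read p_1/q_1
step 0: (18, 1)  from 18·(1,0) + (0,1)
step 1: (649, 36)  from 36·(18,1) + (1,0)
(x₁, y₁) = (649, 36);  649² − 325·36² = 1 ✓

649 36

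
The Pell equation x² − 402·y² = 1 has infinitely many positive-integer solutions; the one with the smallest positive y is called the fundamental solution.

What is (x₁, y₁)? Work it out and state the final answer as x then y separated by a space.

d=402: √d = [20; 20,40] (ℓ=2, even), read p_1/q_1
k=0  a_k=20  p_k/q_k = 20/1
k=1  a_k=20  p_k/q_k = 401/20
→ (401, 20).  Check: 401²=160801, 402·20²=160800, difference 1.

401 20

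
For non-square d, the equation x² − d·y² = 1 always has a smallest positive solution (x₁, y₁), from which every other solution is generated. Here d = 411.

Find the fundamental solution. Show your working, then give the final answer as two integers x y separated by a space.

√411 = [20; 3,1,1,1,19,1,1,1,3,40, …], period ℓ=10 (even) → k=9
a_0=20:  p_0=20·1+0=20,  q_0=20·0+1=1
a_1=3:  p_1=3·20+1=61,  q_1=3·1+0=3
a_2=1:  p_2=1·61+20=81,  q_2=1·3+1=4
…
a_6=1:  p_6=1·4379+223=4602,  q_6=1·216+11=227
a_7=1:  p_7=1·4602+4379=8981,  q_7=1·227+216=443
a_8=1:  p_8=1·8981+4602=13583,  q_8=1·443+227=670
a_9=3:  p_9=3·13583+8981=49730,  q_9=3·670+443=2453
(x₁, y₁) = (49730, 2453);  49730² − 411·2453² = 1 ✓

49730 2453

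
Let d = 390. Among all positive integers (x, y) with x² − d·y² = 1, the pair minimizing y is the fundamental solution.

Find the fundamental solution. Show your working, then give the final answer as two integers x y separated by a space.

√390 → a₀=19, period (1,2,1,38); ℓ=4 even so k=3
a_0=19:  p_0=19·1+0=19,  q_0=19·0+1=1
a_1=1:  p_1=1·19+1=20,  q_1=1·1+0=1
a_2=2:  p_2=2·20+19=59,  q_2=2·1+1=3
a_3=1:  p_3=1·59+20=79,  q_3=1·3+1=4
→ (79, 4).  Check: 79²=6241, 390·4²=6240, difference 1.

79 4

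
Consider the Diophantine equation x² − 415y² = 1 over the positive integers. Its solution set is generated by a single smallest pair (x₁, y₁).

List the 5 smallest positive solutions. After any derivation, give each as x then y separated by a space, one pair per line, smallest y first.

18412804 903849
678062702284831 33284788965192
24970071273761872339444 1225732590794885332887
919538056459614718055705397121 45138347901436822389057205104
33862548008263614468078655355989935124 1662247105585933832332453329850170345

√415 = [20; 2,1,2,4,6,…,1,2,40, …], period ℓ=16 (even) → k=15
k=0  a_k=20  p_k/q_k = 20/1
k=1  a_k=2  p_k/q_k = 41/2
…
k=3  a_k=2  p_k/q_k = 163/8
k=4  a_k=4  p_k/q_k = 713/35
k=5  a_k=6  p_k/q_k = 4441/218
…
k=7  a_k=1  p_k/q_k = 9595/471
…
k=10  a_k=1  p_k/q_k = 77473/3803
k=11  a_k=6  p_k/q_k = 508372/24955
…
k=14  a_k=1  p_k/q_k = 6841255/335824
k=15  a_k=2  p_k/q_k = 18412804/903849
(x₁, y₁) = (18412804, 903849);  18412804² − 415·903849² = 1 ✓
(18412804+903849√415)^2 = 678062702284831 + 33284788965192√415
(18412804+903849√415)^3 = 24970071273761872339444 + 1225732590794885332887√415
(18412804+903849√415)^4 = 919538056459614718055705397121 + 45138347901436822389057205104√415
(18412804+903849√415)^5 = 33862548008263614468078655355989935124 + 1662247105585933832332453329850170345√415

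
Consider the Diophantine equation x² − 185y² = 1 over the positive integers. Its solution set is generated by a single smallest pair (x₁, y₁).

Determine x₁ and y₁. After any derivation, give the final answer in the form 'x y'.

√185 = [13; 1,1,1,1,26, …], period ℓ=5 (odd) → k=9
step 0: (13, 1)  from 13·(1,0) + (0,1)
…
step 3: (41, 3)  from 1·(27,2) + (14,1)
…
step 8: (5563, 409)  from 1·(3686,271) + (1877,138)
step 9: (9249, 680)  from 1·(5563,409) + (3686,271)
→ (9249, 680).  Check: 9249²=85544001, 185·680²=85544000, difference 1.

9249 680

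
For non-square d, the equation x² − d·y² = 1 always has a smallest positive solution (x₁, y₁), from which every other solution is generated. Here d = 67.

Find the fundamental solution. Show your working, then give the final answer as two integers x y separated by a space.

48842 5967

[8; 5,2,1,1,7,1,1,2,5,16] for √67; ℓ=10 ⇒ convergent index 9
step 0: (8, 1)  from 8·(1,0) + (0,1)
…
step 2: (90, 11)  from 2·(41,5) + (8,1)
…
step 6: (1899, 232)  from 1·(1678,205) + (221,27)
step 7: (3577, 437)  from 1·(1899,232) + (1678,205)
step 8: (9053, 1106)  from 2·(3577,437) + (1899,232)
step 9: (48842, 5967)  from 5·(9053,1106) + (3577,437)
(x₁, y₁) = (48842, 5967);  48842² − 67·5967² = 1 ✓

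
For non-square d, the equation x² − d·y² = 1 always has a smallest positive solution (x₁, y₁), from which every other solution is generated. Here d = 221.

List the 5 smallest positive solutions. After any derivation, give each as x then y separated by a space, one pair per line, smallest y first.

1665 112
5544449 372960
18463013505 1241956688
61481829427201 4135715398080
204734473529565825 13771931033649712

√221 → a₀=14, period (1,6,2,6,1,28); ℓ=6 even so k=5
k=0  a_k=14  p_k/q_k = 14/1
…
k=3  a_k=2  p_k/q_k = 223/15
k=4  a_k=6  p_k/q_k = 1442/97
k=5  a_k=1  p_k/q_k = 1665/112
(x₁, y₁) = (1665, 112);  1665² − 221·112² = 1 ✓
n=2: (1665,112)∘(1665,112) = (1665·1665+221·112·112, 1665·112+112·1665) = (5544449,372960)
n=3: (5544449,372960)∘(1665,112) = (1665·5544449+221·112·372960, 1665·372960+112·5544449) = (18463013505,1241956688)
n=4: (18463013505,1241956688)∘(1665,112) = (1665·18463013505+221·112·1241956688, 1665·1241956688+112·18463013505) = (61481829427201,4135715398080)
n=5: (61481829427201,4135715398080)∘(1665,112) = (1665·61481829427201+221·112·4135715398080, 1665·4135715398080+112·61481829427201) = (204734473529565825,13771931033649712)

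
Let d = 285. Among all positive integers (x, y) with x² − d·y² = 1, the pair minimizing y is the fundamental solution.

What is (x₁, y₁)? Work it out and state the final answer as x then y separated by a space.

2431 144

[16; 1,7,2,7,1,32] for √285; ℓ=6 ⇒ convergent index 5
a_0=16:  p_0=16·1+0=16,  q_0=16·0+1=1
a_1=1:  p_1=1·16+1=17,  q_1=1·1+0=1
…
a_4=7:  p_4=7·287+135=2144,  q_4=7·17+8=127
a_5=1:  p_5=1·2144+287=2431,  q_5=1·127+17=144
fundamental: x₁=2431, y₁=144  (since 5909761 − 285·20736 = 1)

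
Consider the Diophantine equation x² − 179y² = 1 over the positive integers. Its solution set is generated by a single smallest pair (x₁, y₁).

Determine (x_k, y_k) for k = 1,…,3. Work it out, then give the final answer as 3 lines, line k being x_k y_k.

4190210 313191
35115719688199 2624672120220
294284479589372473370 21995854729733779209

d=179: √d = [13; 2,1,1,1,3,…,1,2,26] (ℓ=14, even), read p_13/q_13
a_0=13:  p_0=13·1+0=13,  q_0=13·0+1=1
a_1=2:  p_1=2·13+1=27,  q_1=2·1+0=2
a_2=1:  p_2=1·27+13=40,  q_2=1·2+1=3
a_3=1:  p_3=1·40+27=67,  q_3=1·3+2=5
a_4=1:  p_4=1·67+40=107,  q_4=1·5+3=8
a_5=3:  p_5=3·107+67=388,  q_5=3·8+5=29
a_6=5:  p_6=5·388+107=2047,  q_6=5·29+8=153
a_7=13:  p_7=13·2047+388=26999,  q_7=13·153+29=2018
a_8=5:  p_8=5·26999+2047=137042,  q_8=5·2018+153=10243
a_9=3:  p_9=3·137042+26999=438125,  q_9=3·10243+2018=32747
a_10=1:  p_10=1·438125+137042=575167,  q_10=1·32747+10243=42990
a_11=1:  p_11=1·575167+438125=1013292,  q_11=1·42990+32747=75737
a_12=1:  p_12=1·1013292+575167=1588459,  q_12=1·75737+42990=118727
a_13=2:  p_13=2·1588459+1013292=4190210,  q_13=2·118727+75737=313191
(x₁, y₁) = (4190210, 313191);  4190210² − 179·313191² = 1 ✓
(x_2, y_2) = (4190210·4190210 + 179·313191·313191, 4190210·313191 + 313191·4190210) = (35115719688199, 2624672120220)
(x_3, y_3) = (4190210·35115719688199 + 179·313191·2624672120220, 4190210·2624672120220 + 313191·35115719688199) = (294284479589372473370, 21995854729733779209)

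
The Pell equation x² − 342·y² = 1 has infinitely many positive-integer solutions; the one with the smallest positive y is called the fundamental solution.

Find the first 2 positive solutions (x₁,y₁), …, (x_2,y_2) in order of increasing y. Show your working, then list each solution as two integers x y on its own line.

√342 = [18; 2,36, …], period ℓ=2 (even) → k=1
k=0  a_k=18  p_k/q_k = 18/1
k=1  a_k=2  p_k/q_k = 37/2
(x₁, y₁) = (37, 2);  37² − 342·2² = 1 ✓
(37+2√342)^2 = 2737 + 148√342

37 2
2737 148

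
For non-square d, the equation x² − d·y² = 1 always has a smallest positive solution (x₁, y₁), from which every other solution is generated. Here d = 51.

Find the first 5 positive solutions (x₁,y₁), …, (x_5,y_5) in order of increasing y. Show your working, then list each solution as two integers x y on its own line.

50 7
4999 700
499850 69993
49980001 6998600
4997500250 699790007

√51 → a₀=7, period (7,14); ℓ=2 even so k=1
step 0: (7, 1)  from 7·(1,0) + (0,1)
step 1: (50, 7)  from 7·(7,1) + (1,0)
fundamental: x₁=50, y₁=7  (since 2500 − 51·49 = 1)
(50+7√51)^2 = 4999 + 700√51
(50+7√51)^3 = 499850 + 69993√51
(50+7√51)^4 = 49980001 + 6998600√51
(50+7√51)^5 = 4997500250 + 699790007√51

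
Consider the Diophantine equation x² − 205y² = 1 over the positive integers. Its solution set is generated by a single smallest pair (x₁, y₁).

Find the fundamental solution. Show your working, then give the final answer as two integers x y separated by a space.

√205 → a₀=14, period (3,6,1,4,1,6,3,28); ℓ=8 even so k=7
i=0: a=14 ⇒ p=14, q=1
…
i=3: a=1 ⇒ p=315, q=22
i=4: a=4 ⇒ p=1532, q=107
i=5: a=1 ⇒ p=1847, q=129
i=6: a=6 ⇒ p=12614, q=881
i=7: a=3 ⇒ p=39689, q=2772
fundamental: x₁=39689, y₁=2772  (since 1575216721 − 205·7683984 = 1)

39689 2772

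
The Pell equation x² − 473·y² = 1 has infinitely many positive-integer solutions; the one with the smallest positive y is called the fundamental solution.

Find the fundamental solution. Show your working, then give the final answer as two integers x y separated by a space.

87 4

[21; 1,2,1,42] for √473; ℓ=4 ⇒ convergent index 3
a_0=21:  p_0=21·1+0=21,  q_0=21·0+1=1
…
a_2=2:  p_2=2·22+21=65,  q_2=2·1+1=3
a_3=1:  p_3=1·65+22=87,  q_3=1·3+1=4
(x₁, y₁) = (87, 4);  87² − 473·4² = 1 ✓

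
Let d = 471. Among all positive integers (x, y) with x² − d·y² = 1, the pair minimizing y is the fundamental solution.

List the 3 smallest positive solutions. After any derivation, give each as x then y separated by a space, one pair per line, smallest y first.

7838695 361188
122890278606049 5662485139320
1926598824915678693415 88772987898323613612

√471 → a₀=21, period (1,2,2,1,3,…,2,1,42); ℓ=14 even so k=13
a_0=21:  p_0=21·1+0=21,  q_0=21·0+1=1
a_1=1:  p_1=1·21+1=22,  q_1=1·1+0=1
a_2=2:  p_2=2·22+21=65,  q_2=2·1+1=3
…
a_4=1:  p_4=1·152+65=217,  q_4=1·7+3=10
a_5=3:  p_5=3·217+152=803,  q_5=3·10+7=37
…
a_10=1:  p_10=1·644804+198665=843469,  q_10=1·29711+9154=38865
a_11=2:  p_11=2·843469+644804=2331742,  q_11=2·38865+29711=107441
a_12=2:  p_12=2·2331742+843469=5506953,  q_12=2·107441+38865=253747
a_13=1:  p_13=1·5506953+2331742=7838695,  q_13=1·253747+107441=361188
fundamental: x₁=7838695, y₁=361188  (since 61445139303025 − 471·130456771344 = 1)
(7838695+361188√471)^2 = 122890278606049 + 5662485139320√471
(7838695+361188√471)^3 = 1926598824915678693415 + 88772987898323613612√471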